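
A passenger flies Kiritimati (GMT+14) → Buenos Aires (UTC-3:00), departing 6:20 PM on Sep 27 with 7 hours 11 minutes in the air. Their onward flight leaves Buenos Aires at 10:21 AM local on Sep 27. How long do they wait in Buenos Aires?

Convert departure to UTC: 6:20 PM − 14:00 = 4:20 AM UTC on Sep 27.
Add 7 hours 11 minutes flight time → 11:31 AM UTC.
Buenos Aires is UTC−3:00, so local arrival = 11:31 AM − 3:00 = 8:31 AM on Sep 27.
Layover = 10:21 AM − 8:31 AM = 1 hour 50 minutes.

1 hour 50 minutes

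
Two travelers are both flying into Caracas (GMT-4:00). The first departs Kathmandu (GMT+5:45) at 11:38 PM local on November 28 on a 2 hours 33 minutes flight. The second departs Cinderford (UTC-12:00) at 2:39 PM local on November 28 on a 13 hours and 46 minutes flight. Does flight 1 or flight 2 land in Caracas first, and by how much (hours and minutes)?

Flight 1 in UTC: 11:38 PM − 5:45 = 5:53 PM on Nov 28.
+2 hours and 33 minutes → arrive 8:26 PM UTC on Nov 28.
Flight 2 in UTC: 2:39 PM + 12:00 = 2:39 AM on Nov 29.
+13 hours 46 minutes → arrive 4:25 PM UTC on Nov 29.
Flight 1 lands earlier by 19 hours 59 minutes.

the first, by 19 hours 59 minutes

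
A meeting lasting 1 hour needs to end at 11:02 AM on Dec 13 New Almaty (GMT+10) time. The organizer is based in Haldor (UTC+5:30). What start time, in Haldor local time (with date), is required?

5:32 AM on December 13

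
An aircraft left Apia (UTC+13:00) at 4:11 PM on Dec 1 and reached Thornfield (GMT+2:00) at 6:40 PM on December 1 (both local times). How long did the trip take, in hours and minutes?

13 hours 29 minutes

Departure in UTC: 4:11 PM − 13:00 = 3:11 AM on Dec 1.
Arrival in UTC: 6:40 PM − 2:00 = 4:40 PM on Dec 1.
Elapsed = 4:40 PM − 3:11 AM = 13 hours 29 minutes.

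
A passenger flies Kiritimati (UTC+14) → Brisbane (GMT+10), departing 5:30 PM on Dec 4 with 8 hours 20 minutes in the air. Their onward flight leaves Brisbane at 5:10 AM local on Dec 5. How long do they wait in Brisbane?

7 hours 20 minutes

Convert departure to UTC: 5:30 PM − 14:00 = 3:30 AM UTC on Dec 4.
Add 8 hours 20 minutes flight time → 11:50 AM UTC.
Brisbane is UTC+10:00, so local arrival = 11:50 AM + 10:00 = 9:50 PM on Dec 4.
Layover = 5:10 AM − 9:50 PM (+1 day) = 7 hours 20 minutes.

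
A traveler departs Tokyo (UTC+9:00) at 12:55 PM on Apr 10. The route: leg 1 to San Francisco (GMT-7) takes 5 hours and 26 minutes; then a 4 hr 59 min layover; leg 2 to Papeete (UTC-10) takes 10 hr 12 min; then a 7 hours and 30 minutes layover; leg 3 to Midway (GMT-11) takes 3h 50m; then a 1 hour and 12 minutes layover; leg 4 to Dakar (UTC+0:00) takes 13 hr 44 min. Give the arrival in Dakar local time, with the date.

2:48 AM on April 12

Convert departure to UTC: 12:55 PM − 9:00 = 3:55 AM UTC on Apr 10.
Add 5 hours 26 minutes leg 1 → 9:21 AM UTC.
Add 4 hours 59 minutes layover in San Francisco → 2:20 PM UTC.
Add 10 hours 12 minutes leg 2 → 12:32 AM UTC (Apr 11).
Add 7 hours 30 minutes layover in Papeete → 8:02 AM UTC.
Add 3 hours and 50 minutes leg 3 → 11:52 AM UTC.
Add 1 hour and 12 minutes layover in Midway → 1:04 PM UTC.
Add 13 hours and 44 minutes leg 4 → 2:48 AM UTC (Apr 12).
Dakar is UTC+0, so local arrival is the same: 2:48 AM on Apr 12.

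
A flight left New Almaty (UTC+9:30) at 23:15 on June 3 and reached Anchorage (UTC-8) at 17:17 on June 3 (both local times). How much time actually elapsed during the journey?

Anchorage is 17:30 behind New Almaty.
Clock-face elapsed time (ignoring zones) is −5 hours 58 minutes.
Actual elapsed = −5 hours 58 minutes + 17:30 = 11 hours 32 minutes.

11 hours 32 minutes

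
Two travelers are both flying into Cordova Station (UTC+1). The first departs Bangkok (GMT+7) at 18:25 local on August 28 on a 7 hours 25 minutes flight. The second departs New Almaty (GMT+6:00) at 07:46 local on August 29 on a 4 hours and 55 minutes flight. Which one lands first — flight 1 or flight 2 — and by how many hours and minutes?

Flight 1 in UTC: 18:25 − 7:00 = 11:25 on Aug 28.
+7 hours and 25 minutes → arrive 18:50 UTC on Aug 28.
Flight 2 in UTC: 07:46 − 6:00 = 01:46 on Aug 29.
+4 hours and 55 minutes → arrive 06:41 UTC on Aug 29.
Flight 1 lands earlier by 11 hours 51 minutes.

the first, by 11 hours 51 minutes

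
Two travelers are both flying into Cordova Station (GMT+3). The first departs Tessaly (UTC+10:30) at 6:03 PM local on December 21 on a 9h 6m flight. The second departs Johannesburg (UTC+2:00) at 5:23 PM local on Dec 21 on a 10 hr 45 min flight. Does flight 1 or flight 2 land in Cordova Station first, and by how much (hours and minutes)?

the first, by 9 hours 29 minutes

Flight 1 in UTC: 6:03 PM − 10:30 = 7:33 AM on Dec 21.
+9 hours and 6 minutes → arrive 4:39 PM UTC on Dec 21.
Flight 2 in UTC: 5:23 PM − 2:00 = 3:23 PM on Dec 21.
+10 hours 45 minutes → arrive 2:08 AM UTC on Dec 22.
Flight 1 lands earlier by 9 hours 29 minutes.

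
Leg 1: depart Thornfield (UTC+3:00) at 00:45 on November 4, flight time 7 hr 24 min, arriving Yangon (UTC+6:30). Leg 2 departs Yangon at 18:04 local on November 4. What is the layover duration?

Convert departure to UTC: 00:45 − 3:00 = 21:45 UTC on Nov 3.
Add 7 hours 24 minutes flight time → 05:09 UTC (Nov 4).
Yangon is UTC+6:30, so local arrival = 05:09 + 6:30 = 11:39 on Nov 4.
Layover = 18:04 − 11:39 = 6 hours 25 minutes.

6 hours 25 minutes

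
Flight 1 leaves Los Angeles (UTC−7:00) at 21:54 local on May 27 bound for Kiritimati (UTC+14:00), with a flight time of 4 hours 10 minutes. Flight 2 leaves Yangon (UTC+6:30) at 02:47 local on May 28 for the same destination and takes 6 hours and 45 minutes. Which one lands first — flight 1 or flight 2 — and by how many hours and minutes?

the second, by 6 hours 2 minutes

Flight 1 in UTC: 21:54 + 7:00 = 04:54 on May 28.
+4 hours 10 minutes → arrive 09:04 UTC on May 28.
Flight 2 in UTC: 02:47 − 6:30 = 20:17 on May 27.
+6 hours 45 minutes → arrive 03:02 UTC on May 28.
Flight 2 lands earlier by 6 hours 2 minutes.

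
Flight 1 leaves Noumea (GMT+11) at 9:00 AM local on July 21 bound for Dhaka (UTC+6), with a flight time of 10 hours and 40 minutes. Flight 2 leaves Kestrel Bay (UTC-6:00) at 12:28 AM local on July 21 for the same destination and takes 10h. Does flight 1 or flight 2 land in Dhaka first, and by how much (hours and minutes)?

the first, by 7 hours 48 minutes

Flight 1 in UTC: 9:00 AM − 11:00 = 10:00 PM on Jul 20.
+10 hours and 40 minutes → arrive 8:40 AM UTC on Jul 21.
Flight 2 in UTC: 12:28 AM + 6:00 = 6:28 AM on Jul 21.
+10 hours → arrive 4:28 PM UTC on Jul 21.
Flight 1 lands earlier by 7 hours 48 minutes.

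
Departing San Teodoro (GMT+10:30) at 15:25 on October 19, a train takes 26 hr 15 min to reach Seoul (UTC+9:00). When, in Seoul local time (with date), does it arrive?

16:10 on October 20

Seoul is 1:30 behind San Teodoro.
After 26 hours and 15 minutes it is 17:40 (Oct 20) in San Teodoro.
Shift by the zone difference: 17:40 − 1:30 = 16:10 on Oct 20 in Seoul.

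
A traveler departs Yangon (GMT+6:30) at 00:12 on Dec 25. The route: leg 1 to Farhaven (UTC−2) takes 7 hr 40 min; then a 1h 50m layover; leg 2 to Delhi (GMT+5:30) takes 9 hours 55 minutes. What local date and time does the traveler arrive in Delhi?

Convert departure to UTC: 00:12 − 6:30 = 17:42 UTC on Dec 24.
Add 7 hours 40 minutes leg 1 → 01:22 UTC (Dec 25).
Add 1 hour and 50 minutes layover in Farhaven → 03:12 UTC.
Add 9 hours 55 minutes leg 2 → 13:07 UTC.
Delhi is UTC+5:30, so local arrival = 13:07 + 5:30 = 18:37 on Dec 25.

18:37 on Dec 25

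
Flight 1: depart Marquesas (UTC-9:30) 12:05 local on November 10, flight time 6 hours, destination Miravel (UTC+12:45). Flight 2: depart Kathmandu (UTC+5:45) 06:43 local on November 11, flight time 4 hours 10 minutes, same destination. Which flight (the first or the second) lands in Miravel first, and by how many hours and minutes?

the first, by 1 hour 33 minutes

Flight 1 in UTC: 12:05 + 9:30 = 21:35 on Nov 10.
+6 hours → arrive 03:35 UTC on Nov 11.
Flight 2 in UTC: 06:43 − 5:45 = 00:58 on Nov 11.
+4 hours 10 minutes → arrive 05:08 UTC on Nov 11.
Flight 1 lands earlier by 1 hour 33 minutes.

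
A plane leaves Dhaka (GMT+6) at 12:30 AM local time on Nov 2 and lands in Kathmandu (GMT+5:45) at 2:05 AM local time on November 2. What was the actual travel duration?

Departure in UTC: 12:30 AM − 6:00 = 6:30 PM on Nov 1.
Arrival in UTC: 2:05 AM − 5:45 = 8:20 PM on Nov 1.
Elapsed = 8:20 PM − 6:30 PM = 1 hour 50 minutes.

1 hour 50 minutes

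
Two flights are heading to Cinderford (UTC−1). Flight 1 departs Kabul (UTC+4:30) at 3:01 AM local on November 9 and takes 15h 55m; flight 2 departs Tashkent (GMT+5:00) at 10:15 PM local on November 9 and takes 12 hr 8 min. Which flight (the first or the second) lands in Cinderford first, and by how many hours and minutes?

Flight 1 in UTC: 3:01 AM − 4:30 = 10:31 PM on Nov 8.
+15 hours 55 minutes → arrive 2:26 PM UTC on Nov 9.
Flight 2 in UTC: 10:15 PM − 5:00 = 5:15 PM on Nov 9.
+12 hours and 8 minutes → arrive 5:23 AM UTC on Nov 10.
Flight 1 lands earlier by 14 hours 57 minutes.

the first, by 14 hours 57 minutes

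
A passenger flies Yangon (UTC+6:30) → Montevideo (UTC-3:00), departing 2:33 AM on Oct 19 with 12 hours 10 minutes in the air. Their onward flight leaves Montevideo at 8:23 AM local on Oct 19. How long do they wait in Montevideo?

Convert departure to UTC: 2:33 AM − 6:30 = 8:03 PM UTC on Oct 18.
Add 12 hours 10 minutes flight time → 8:13 AM UTC (Oct 19).
Montevideo is UTC−3:00, so local arrival = 8:13 AM − 3:00 = 5:13 AM on Oct 19.
Layover = 8:23 AM − 5:13 AM = 3 hours 10 minutes.

3 hours 10 minutes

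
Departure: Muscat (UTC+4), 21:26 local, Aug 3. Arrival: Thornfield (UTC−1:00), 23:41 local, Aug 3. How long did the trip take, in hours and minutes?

7 hours 15 minutes

Departure in UTC: 21:26 − 4:00 = 17:26 on Aug 3.
Arrival in UTC: 23:41 + 1:00 = 00:41 on Aug 4.
Elapsed = 00:41 − 17:26 (+1 day) = 7 hours 15 minutes.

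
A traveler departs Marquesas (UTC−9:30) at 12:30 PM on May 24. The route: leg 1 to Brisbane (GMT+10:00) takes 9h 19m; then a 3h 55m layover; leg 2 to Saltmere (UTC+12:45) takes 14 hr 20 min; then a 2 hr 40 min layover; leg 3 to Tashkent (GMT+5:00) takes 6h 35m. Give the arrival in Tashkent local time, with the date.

3:49 PM on May 26

Convert departure to UTC: 12:30 PM + 9:30 = 10:00 PM UTC on May 24.
Add 9 hours and 19 minutes leg 1 → 7:19 AM UTC (May 25).
Add 3 hours 55 minutes layover in Brisbane → 11:14 AM UTC.
Add 14 hours 20 minutes leg 2 → 1:34 AM UTC (May 26).
Add 2 hours 40 minutes layover in Saltmere → 4:14 AM UTC.
Add 6 hours 35 minutes leg 3 → 10:49 AM UTC.
Tashkent is UTC+5:00, so local arrival = 10:49 AM + 5:00 = 3:49 PM on May 26.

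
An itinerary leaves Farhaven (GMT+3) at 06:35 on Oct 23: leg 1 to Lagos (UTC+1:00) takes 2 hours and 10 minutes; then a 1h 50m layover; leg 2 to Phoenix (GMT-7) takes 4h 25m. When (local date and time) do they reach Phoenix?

Convert departure to UTC: 06:35 − 3:00 = 03:35 UTC on Oct 23.
Add 2 hours 10 minutes leg 1 → 05:45 UTC.
Add 1 hour and 50 minutes layover in Lagos → 07:35 UTC.
Add 4 hours and 25 minutes leg 2 → 12:00 UTC.
Phoenix is UTC−7:00, so local arrival = 12:00 − 7:00 = 05:00 on Oct 23.

05:00 on October 23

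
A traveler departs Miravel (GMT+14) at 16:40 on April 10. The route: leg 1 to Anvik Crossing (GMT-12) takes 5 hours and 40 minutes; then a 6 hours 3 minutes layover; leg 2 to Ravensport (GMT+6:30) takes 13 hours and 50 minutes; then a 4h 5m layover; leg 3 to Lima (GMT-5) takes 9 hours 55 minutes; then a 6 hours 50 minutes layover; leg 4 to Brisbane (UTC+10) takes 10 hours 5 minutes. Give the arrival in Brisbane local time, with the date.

21:08 on April 12

Convert departure to UTC: 16:40 − 14:00 = 02:40 UTC on Apr 10.
Add 5 hours and 40 minutes leg 1 → 08:20 UTC.
Add 6 hours and 3 minutes layover in Anvik Crossing → 14:23 UTC.
Add 13 hours 50 minutes leg 2 → 04:13 UTC (Apr 11).
Add 4 hours 5 minutes layover in Ravensport → 08:18 UTC.
Add 9 hours 55 minutes leg 3 → 18:13 UTC.
Add 6 hours and 50 minutes layover in Lima → 01:03 UTC (Apr 12).
Add 10 hours and 5 minutes leg 4 → 11:08 UTC.
Brisbane is UTC+10:00, so local arrival = 11:08 + 10:00 = 21:08 on Apr 12.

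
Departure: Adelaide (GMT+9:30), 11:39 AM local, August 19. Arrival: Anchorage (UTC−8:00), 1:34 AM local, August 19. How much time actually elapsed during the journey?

Anchorage is 17:30 behind Adelaide.
Clock-face elapsed time (ignoring zones) is −10 hours 5 minutes.
Actual elapsed = −10 hours 5 minutes + 17:30 = 7 hours 25 minutes.

7 hours 25 minutes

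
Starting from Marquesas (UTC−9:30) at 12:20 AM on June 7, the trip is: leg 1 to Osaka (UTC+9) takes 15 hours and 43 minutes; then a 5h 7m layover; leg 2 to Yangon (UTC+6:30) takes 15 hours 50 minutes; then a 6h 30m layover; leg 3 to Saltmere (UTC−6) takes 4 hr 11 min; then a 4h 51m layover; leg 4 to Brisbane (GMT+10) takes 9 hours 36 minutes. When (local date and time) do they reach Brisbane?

9:38 AM on June 10

Convert departure to UTC: 12:20 AM + 9:30 = 9:50 AM UTC on Jun 7.
Add 15 hours 43 minutes leg 1 → 1:33 AM UTC (Jun 8).
Add 5 hours and 7 minutes layover in Osaka → 6:40 AM UTC.
Add 15 hours 50 minutes leg 2 → 10:30 PM UTC.
Add 6 hours and 30 minutes layover in Yangon → 5:00 AM UTC (Jun 9).
Add 4 hours 11 minutes leg 3 → 9:11 AM UTC.
Add 4 hours 51 minutes layover in Saltmere → 2:02 PM UTC.
Add 9 hours and 36 minutes leg 4 → 11:38 PM UTC.
Brisbane is UTC+10:00, so local arrival = 11:38 PM + 10:00 = 9:38 AM on Jun 10.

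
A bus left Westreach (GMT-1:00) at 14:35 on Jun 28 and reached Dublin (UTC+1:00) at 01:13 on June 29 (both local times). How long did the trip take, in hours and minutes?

8 hours 38 minutes

Departure in UTC: 14:35 + 1:00 = 15:35 on Jun 28.
Arrival in UTC: 01:13 − 1:00 = 00:13 on Jun 29.
Elapsed = 00:13 − 15:35 (+1 day) = 8 hours 38 minutes.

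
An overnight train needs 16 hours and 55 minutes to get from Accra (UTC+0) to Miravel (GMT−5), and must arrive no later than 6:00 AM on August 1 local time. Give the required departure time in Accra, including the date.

6:05 PM on Jul 31

Target arrival in UTC: 6:00 AM + 5:00 = 11:00 AM on Aug 1.
Subtract 16 hours and 55 minutes → departure 6:05 PM UTC on Jul 31.
Accra is UTC+0, so departure is 6:05 PM on Jul 31.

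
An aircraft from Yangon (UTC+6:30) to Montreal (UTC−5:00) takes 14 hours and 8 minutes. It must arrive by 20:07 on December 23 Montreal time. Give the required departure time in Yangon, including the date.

17:29 on Dec 23

Target arrival in UTC: 20:07 + 5:00 = 01:07 on Dec 24.
Subtract 14 hours and 8 minutes → departure 10:59 UTC on Dec 23.
Yangon is UTC+6:30: 10:59 + 6:30 = 17:29 on Dec 23.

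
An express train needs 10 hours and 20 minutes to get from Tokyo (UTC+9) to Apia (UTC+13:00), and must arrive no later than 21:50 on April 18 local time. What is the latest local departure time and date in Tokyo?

07:30 on April 18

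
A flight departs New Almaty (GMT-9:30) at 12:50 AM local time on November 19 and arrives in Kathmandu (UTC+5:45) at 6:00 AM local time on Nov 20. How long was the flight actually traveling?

Departure in UTC: 12:50 AM + 9:30 = 10:20 AM on Nov 19.
Arrival in UTC: 6:00 AM − 5:45 = 12:15 AM on Nov 20.
Elapsed = 12:15 AM − 10:20 AM (+1 day) = 13 hours 55 minutes.

13 hours 55 minutes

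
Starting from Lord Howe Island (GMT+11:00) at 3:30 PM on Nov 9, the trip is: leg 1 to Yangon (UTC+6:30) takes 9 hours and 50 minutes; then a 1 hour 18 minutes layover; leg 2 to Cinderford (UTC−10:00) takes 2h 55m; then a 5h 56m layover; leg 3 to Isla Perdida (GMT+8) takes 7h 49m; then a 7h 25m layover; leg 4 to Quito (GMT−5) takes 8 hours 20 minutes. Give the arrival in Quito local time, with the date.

Convert departure to UTC: 3:30 PM − 11:00 = 4:30 AM UTC on Nov 9.
Add 9 hours 50 minutes leg 1 → 2:20 PM UTC.
Add 1 hour and 18 minutes layover in Yangon → 3:38 PM UTC.
Add 2 hours and 55 minutes leg 2 → 6:33 PM UTC.
Add 5 hours and 56 minutes layover in Cinderford → 12:29 AM UTC (Nov 10).
Add 7 hours and 49 minutes leg 3 → 8:18 AM UTC.
Add 7 hours and 25 minutes layover in Isla Perdida → 3:43 PM UTC.
Add 8 hours and 20 minutes leg 4 → 12:03 AM UTC (Nov 11).
Quito is UTC−5:00, so local arrival = 12:03 AM − 5:00 = 7:03 PM on Nov 10.

7:03 PM on Nov 10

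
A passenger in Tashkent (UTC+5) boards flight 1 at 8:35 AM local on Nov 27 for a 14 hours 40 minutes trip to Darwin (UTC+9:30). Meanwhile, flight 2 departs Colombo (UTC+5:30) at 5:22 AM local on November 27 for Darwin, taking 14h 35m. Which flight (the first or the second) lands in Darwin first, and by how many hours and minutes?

the second, by 3 hours 48 minutes

Flight 1 in UTC: 8:35 AM − 5:00 = 3:35 AM on Nov 27.
+14 hours 40 minutes → arrive 6:15 PM UTC on Nov 27.
Flight 2 in UTC: 5:22 AM − 5:30 = 11:52 PM on Nov 26.
+14 hours 35 minutes → arrive 2:27 PM UTC on Nov 27.
Flight 2 lands earlier by 3 hours 48 minutes.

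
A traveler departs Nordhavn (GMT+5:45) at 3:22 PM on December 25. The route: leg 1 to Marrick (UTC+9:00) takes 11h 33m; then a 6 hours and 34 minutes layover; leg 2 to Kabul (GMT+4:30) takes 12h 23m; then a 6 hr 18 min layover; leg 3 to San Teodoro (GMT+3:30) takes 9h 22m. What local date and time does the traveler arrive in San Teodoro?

11:17 AM on December 27

Convert departure to UTC: 3:22 PM − 5:45 = 9:37 AM UTC on Dec 25.
Add 11 hours 33 minutes leg 1 → 9:10 PM UTC.
Add 6 hours and 34 minutes layover in Marrick → 3:44 AM UTC (Dec 26).
Add 12 hours and 23 minutes leg 2 → 4:07 PM UTC.
Add 6 hours and 18 minutes layover in Kabul → 10:25 PM UTC.
Add 9 hours 22 minutes leg 3 → 7:47 AM UTC (Dec 27).
San Teodoro is UTC+3:30, so local arrival = 7:47 AM + 3:30 = 11:17 AM on Dec 27.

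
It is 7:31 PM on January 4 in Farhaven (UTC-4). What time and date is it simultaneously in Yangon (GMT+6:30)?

Yangon is 10:30 ahead of Farhaven.
Shift by the zone difference: 7:31 PM + 10:30 = 6:01 AM on Jan 5 in Yangon.

6:01 AM on January 5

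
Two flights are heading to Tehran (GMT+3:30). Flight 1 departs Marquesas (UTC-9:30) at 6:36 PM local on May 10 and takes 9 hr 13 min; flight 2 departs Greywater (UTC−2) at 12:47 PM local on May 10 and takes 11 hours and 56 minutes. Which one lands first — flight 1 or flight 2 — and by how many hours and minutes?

the second, by 10 hours 36 minutes

Flight 1 in UTC: 6:36 PM + 9:30 = 4:06 AM on May 11.
+9 hours 13 minutes → arrive 1:19 PM UTC on May 11.
Flight 2 in UTC: 12:47 PM + 2:00 = 2:47 PM on May 10.
+11 hours 56 minutes → arrive 2:43 AM UTC on May 11.
Flight 2 lands earlier by 10 hours 36 minutes.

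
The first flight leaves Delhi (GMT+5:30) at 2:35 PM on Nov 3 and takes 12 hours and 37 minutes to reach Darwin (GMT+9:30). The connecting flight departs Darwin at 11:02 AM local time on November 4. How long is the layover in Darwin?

3 hours 50 minutes

Convert departure to UTC: 2:35 PM − 5:30 = 9:05 AM UTC on Nov 3.
Add 12 hours and 37 minutes flight time → 9:42 PM UTC.
Darwin is UTC+9:30, so local arrival = 9:42 PM + 9:30 = 7:12 AM on Nov 4.
Layover = 11:02 AM − 7:12 AM = 3 hours 50 minutes.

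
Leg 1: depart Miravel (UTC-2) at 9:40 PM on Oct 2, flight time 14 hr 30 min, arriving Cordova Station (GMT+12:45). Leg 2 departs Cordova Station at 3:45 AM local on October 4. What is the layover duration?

50 minutes

Convert departure to UTC: 9:40 PM + 2:00 = 11:40 PM UTC on Oct 2.
Add 14 hours 30 minutes flight time → 2:10 PM UTC (Oct 3).
Cordova Station is UTC+12:45, so local arrival = 2:10 PM + 12:45 = 2:55 AM on Oct 4.
Layover = 3:45 AM − 2:55 AM = 50 minutes.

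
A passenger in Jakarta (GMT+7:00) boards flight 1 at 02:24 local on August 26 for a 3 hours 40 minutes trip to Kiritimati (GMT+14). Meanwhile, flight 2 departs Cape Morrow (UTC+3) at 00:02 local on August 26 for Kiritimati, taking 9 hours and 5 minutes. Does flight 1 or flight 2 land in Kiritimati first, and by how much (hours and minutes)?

the first, by 7 hours 3 minutes

Flight 1 in UTC: 02:24 − 7:00 = 19:24 on Aug 25.
+3 hours and 40 minutes → arrive 23:04 UTC on Aug 25.
Flight 2 in UTC: 00:02 − 3:00 = 21:02 on Aug 25.
+9 hours 5 minutes → arrive 06:07 UTC on Aug 26.
Flight 1 lands earlier by 7 hours 3 minutes.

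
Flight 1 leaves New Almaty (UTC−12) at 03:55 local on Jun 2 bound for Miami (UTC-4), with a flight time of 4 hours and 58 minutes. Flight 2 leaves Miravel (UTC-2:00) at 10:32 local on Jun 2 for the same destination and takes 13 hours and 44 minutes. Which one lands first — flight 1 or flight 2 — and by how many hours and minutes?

Flight 1 in UTC: 03:55 + 12:00 = 15:55 on Jun 2.
+4 hours 58 minutes → arrive 20:53 UTC on Jun 2.
Flight 2 in UTC: 10:32 + 2:00 = 12:32 on Jun 2.
+13 hours and 44 minutes → arrive 02:16 UTC on Jun 3.
Flight 1 lands earlier by 5 hours 23 minutes.

the first, by 5 hours 23 minutes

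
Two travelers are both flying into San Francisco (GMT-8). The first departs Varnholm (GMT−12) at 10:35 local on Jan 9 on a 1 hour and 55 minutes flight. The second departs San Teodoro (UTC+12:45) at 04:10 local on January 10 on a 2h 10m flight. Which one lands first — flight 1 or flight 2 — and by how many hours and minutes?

Flight 1 in UTC: 10:35 + 12:00 = 22:35 on Jan 9.
+1 hour 55 minutes → arrive 00:30 UTC on Jan 10.
Flight 2 in UTC: 04:10 − 12:45 = 15:25 on Jan 9.
+2 hours and 10 minutes → arrive 17:35 UTC on Jan 9.
Flight 2 lands earlier by 6 hours 55 minutes.

the second, by 6 hours 55 minutes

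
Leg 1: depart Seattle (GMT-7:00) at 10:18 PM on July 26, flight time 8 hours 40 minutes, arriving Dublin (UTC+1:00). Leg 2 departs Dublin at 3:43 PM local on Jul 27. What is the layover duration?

Convert departure to UTC: 10:18 PM + 7:00 = 5:18 AM UTC on Jul 27.
Add 8 hours 40 minutes flight time → 1:58 PM UTC.
Dublin is UTC+1:00, so local arrival = 1:58 PM + 1:00 = 2:58 PM on Jul 27.
Layover = 3:43 PM − 2:58 PM = 45 minutes.

45 minutes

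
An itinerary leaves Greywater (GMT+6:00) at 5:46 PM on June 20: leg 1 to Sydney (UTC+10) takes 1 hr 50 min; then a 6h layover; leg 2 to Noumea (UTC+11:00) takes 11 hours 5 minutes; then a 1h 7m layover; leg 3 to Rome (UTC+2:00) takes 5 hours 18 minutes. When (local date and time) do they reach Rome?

3:06 PM on Jun 21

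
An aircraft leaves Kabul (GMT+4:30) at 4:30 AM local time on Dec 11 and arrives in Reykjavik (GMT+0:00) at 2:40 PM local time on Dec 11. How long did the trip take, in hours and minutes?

Departure in UTC: 4:30 AM − 4:30 = 12:00 AM on Dec 11.
Arrival is already UTC: 2:40 PM on Dec 11.
Elapsed = 2:40 PM − 12:00 AM = 14 hours 40 minutes.

14 hours 40 minutes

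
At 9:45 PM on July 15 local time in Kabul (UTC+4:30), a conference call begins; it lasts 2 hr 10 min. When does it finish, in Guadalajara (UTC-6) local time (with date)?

Convert start to UTC: 9:45 PM − 4:30 = 5:15 PM UTC on Jul 15.
Add 2 hours 10 minutes duration → 7:25 PM UTC.
Guadalajara is UTC−6:00, so local end time = 7:25 PM − 6:00 = 1:25 PM on Jul 15.

1:25 PM on July 15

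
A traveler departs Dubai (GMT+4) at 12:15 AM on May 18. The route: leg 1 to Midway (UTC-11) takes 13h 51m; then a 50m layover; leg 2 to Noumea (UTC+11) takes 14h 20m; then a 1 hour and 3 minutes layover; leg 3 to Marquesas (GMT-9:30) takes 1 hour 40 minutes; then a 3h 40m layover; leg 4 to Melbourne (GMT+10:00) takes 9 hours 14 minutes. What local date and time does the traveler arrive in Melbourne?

2:53 AM on May 20

Convert departure to UTC: 12:15 AM − 4:00 = 8:15 PM UTC on May 17.
Add 13 hours 51 minutes leg 1 → 10:06 AM UTC (May 18).
Add 50 minutes layover in Midway → 10:56 AM UTC.
Add 14 hours 20 minutes leg 2 → 1:16 AM UTC (May 19).
Add 1 hour and 3 minutes layover in Noumea → 2:19 AM UTC.
Add 1 hour and 40 minutes leg 3 → 3:59 AM UTC.
Add 3 hours and 40 minutes layover in Marquesas → 7:39 AM UTC.
Add 9 hours 14 minutes leg 4 → 4:53 PM UTC.
Melbourne is UTC+10:00, so local arrival = 4:53 PM + 10:00 = 2:53 AM on May 20.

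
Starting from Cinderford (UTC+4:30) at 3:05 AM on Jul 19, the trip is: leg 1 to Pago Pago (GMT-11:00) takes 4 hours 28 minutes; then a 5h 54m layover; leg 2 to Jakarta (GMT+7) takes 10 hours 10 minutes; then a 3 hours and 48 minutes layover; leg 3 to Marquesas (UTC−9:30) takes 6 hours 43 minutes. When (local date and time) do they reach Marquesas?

8:08 PM on July 19

Convert departure to UTC: 3:05 AM − 4:30 = 10:35 PM UTC on Jul 18.
Add 4 hours and 28 minutes leg 1 → 3:03 AM UTC (Jul 19).
Add 5 hours and 54 minutes layover in Pago Pago → 8:57 AM UTC.
Add 10 hours 10 minutes leg 2 → 7:07 PM UTC.
Add 3 hours and 48 minutes layover in Jakarta → 10:55 PM UTC.
Add 6 hours 43 minutes leg 3 → 5:38 AM UTC (Jul 20).
Marquesas is UTC−9:30, so local arrival = 5:38 AM − 9:30 = 8:08 PM on Jul 19.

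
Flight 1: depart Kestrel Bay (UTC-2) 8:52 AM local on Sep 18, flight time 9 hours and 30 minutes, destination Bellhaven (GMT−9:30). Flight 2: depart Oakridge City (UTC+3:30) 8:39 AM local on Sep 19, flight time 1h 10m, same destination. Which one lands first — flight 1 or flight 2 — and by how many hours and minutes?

Flight 1 in UTC: 8:52 AM + 2:00 = 10:52 AM on Sep 18.
+9 hours and 30 minutes → arrive 8:22 PM UTC on Sep 18.
Flight 2 in UTC: 8:39 AM − 3:30 = 5:09 AM on Sep 19.
+1 hour 10 minutes → arrive 6:19 AM UTC on Sep 19.
Flight 1 lands earlier by 9 hours 57 minutes.

the first, by 9 hours 57 minutes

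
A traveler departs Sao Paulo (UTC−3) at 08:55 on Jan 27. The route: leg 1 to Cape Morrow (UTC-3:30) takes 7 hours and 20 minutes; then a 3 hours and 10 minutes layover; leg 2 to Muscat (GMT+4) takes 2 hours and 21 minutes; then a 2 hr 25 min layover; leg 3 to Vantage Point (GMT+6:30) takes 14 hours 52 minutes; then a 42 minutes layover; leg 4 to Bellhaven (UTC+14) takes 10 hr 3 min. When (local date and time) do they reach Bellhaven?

Convert departure to UTC: 08:55 + 3:00 = 11:55 UTC on Jan 27.
Add 7 hours 20 minutes leg 1 → 19:15 UTC.
Add 3 hours and 10 minutes layover in Cape Morrow → 22:25 UTC.
Add 2 hours and 21 minutes leg 2 → 00:46 UTC (Jan 28).
Add 2 hours and 25 minutes layover in Muscat → 03:11 UTC.
Add 14 hours and 52 minutes leg 3 → 18:03 UTC.
Add 42 minutes layover in Vantage Point → 18:45 UTC.
Add 10 hours and 3 minutes leg 4 → 04:48 UTC (Jan 29).
Bellhaven is UTC+14:00, so local arrival = 04:48 + 14:00 = 18:48 on Jan 29.

18:48 on Jan 29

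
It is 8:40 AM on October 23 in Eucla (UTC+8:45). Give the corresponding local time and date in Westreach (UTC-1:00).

10:55 PM on October 22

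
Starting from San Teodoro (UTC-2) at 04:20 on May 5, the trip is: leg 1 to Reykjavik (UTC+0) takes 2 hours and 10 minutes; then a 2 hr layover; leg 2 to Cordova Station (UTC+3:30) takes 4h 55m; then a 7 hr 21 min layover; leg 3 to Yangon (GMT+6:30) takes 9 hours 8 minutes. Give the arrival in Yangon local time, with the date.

Convert departure to UTC: 04:20 + 2:00 = 06:20 UTC on May 5.
Add 2 hours and 10 minutes leg 1 → 08:30 UTC.
Add 2 hours layover in Reykjavik → 10:30 UTC.
Add 4 hours and 55 minutes leg 2 → 15:25 UTC.
Add 7 hours and 21 minutes layover in Cordova Station → 22:46 UTC.
Add 9 hours and 8 minutes leg 3 → 07:54 UTC (May 6).
Yangon is UTC+6:30, so local arrival = 07:54 + 6:30 = 14:24 on May 6.

14:24 on May 6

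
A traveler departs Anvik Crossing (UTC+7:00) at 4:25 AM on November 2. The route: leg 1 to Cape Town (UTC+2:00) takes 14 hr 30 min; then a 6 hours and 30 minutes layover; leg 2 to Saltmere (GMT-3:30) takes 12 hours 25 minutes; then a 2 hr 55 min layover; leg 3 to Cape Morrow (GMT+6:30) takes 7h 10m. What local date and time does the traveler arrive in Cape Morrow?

11:25 PM on November 3

Convert departure to UTC: 4:25 AM − 7:00 = 9:25 PM UTC on Nov 1.
Add 14 hours and 30 minutes leg 1 → 11:55 AM UTC (Nov 2).
Add 6 hours 30 minutes layover in Cape Town → 6:25 PM UTC.
Add 12 hours and 25 minutes leg 2 → 6:50 AM UTC (Nov 3).
Add 2 hours 55 minutes layover in Saltmere → 9:45 AM UTC.
Add 7 hours 10 minutes leg 3 → 4:55 PM UTC.
Cape Morrow is UTC+6:30, so local arrival = 4:55 PM + 6:30 = 11:25 PM on Nov 3.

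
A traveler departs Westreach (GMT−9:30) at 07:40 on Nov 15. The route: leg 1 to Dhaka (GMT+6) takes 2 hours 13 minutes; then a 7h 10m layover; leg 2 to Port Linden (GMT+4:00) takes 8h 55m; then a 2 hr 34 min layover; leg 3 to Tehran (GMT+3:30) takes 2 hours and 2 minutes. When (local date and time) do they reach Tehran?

Convert departure to UTC: 07:40 + 9:30 = 17:10 UTC on Nov 15.
Add 2 hours 13 minutes leg 1 → 19:23 UTC.
Add 7 hours and 10 minutes layover in Dhaka → 02:33 UTC (Nov 16).
Add 8 hours and 55 minutes leg 2 → 11:28 UTC.
Add 2 hours and 34 minutes layover in Port Linden → 14:02 UTC.
Add 2 hours 2 minutes leg 3 → 16:04 UTC.
Tehran is UTC+3:30, so local arrival = 16:04 + 3:30 = 19:34 on Nov 16.

19:34 on Nov 16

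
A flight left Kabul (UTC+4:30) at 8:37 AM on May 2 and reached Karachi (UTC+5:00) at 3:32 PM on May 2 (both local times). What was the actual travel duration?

Departure in UTC: 8:37 AM − 4:30 = 4:07 AM on May 2.
Arrival in UTC: 3:32 PM − 5:00 = 10:32 AM on May 2.
Elapsed = 10:32 AM − 4:07 AM = 6 hours 25 minutes.

6 hours 25 minutes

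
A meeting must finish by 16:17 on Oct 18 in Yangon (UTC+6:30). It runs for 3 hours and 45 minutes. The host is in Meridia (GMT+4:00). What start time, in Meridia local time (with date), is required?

10:02 on October 18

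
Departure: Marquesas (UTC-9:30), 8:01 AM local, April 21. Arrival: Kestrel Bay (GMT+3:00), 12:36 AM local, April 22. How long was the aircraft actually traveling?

4 hours 5 minutes

Kestrel Bay is 12:30 ahead of Marquesas.
Clock-face elapsed time (ignoring zones) is 16 hours 35 minutes.
Actual elapsed = 16 hours 35 minutes − 12:30 = 4 hours 5 minutes.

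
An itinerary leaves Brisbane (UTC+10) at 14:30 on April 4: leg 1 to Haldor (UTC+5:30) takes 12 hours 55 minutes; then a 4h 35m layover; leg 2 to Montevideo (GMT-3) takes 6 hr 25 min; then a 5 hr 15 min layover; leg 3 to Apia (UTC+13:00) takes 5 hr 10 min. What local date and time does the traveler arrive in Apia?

Convert departure to UTC: 14:30 − 10:00 = 04:30 UTC on Apr 4.
Add 12 hours 55 minutes leg 1 → 17:25 UTC.
Add 4 hours 35 minutes layover in Haldor → 22:00 UTC.
Add 6 hours and 25 minutes leg 2 → 04:25 UTC (Apr 5).
Add 5 hours 15 minutes layover in Montevideo → 09:40 UTC.
Add 5 hours 10 minutes leg 3 → 14:50 UTC.
Apia is UTC+13:00, so local arrival = 14:50 + 13:00 = 03:50 on Apr 6.

03:50 on Apr 6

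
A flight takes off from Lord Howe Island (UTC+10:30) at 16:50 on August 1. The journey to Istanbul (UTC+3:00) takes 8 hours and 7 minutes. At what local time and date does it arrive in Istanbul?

17:27 on August 1

Convert departure to UTC: 16:50 − 10:30 = 06:20 UTC on Aug 1.
Add 8 hours 7 minutes travel time → 14:27 UTC.
Istanbul is UTC+3:00, so local arrival = 14:27 + 3:00 = 17:27 on Aug 1.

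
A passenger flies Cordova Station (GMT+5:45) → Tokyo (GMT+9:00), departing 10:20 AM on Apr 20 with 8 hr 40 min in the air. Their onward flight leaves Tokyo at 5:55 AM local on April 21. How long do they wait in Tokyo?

Convert departure to UTC: 10:20 AM − 5:45 = 4:35 AM UTC on Apr 20.
Add 8 hours 40 minutes flight time → 1:15 PM UTC.
Tokyo is UTC+9:00, so local arrival = 1:15 PM + 9:00 = 10:15 PM on Apr 20.
Layover = 5:55 AM − 10:15 PM (+1 day) = 7 hours 40 minutes.

7 hours 40 minutes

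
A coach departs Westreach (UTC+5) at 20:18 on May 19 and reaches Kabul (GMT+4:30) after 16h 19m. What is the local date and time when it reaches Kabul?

12:07 on May 20

Convert departure to UTC: 20:18 − 5:00 = 15:18 UTC on May 19.
Add 16 hours 19 minutes travel time → 07:37 UTC (May 20).
Kabul is UTC+4:30, so local arrival = 07:37 + 4:30 = 12:07 on May 20.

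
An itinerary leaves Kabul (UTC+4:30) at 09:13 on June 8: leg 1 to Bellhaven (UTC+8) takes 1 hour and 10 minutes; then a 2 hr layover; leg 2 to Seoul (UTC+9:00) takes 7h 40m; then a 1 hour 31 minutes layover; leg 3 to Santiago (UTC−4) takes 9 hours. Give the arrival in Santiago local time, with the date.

22:04 on June 8

Convert departure to UTC: 09:13 − 4:30 = 04:43 UTC on Jun 8.
Add 1 hour and 10 minutes leg 1 → 05:53 UTC.
Add 2 hours layover in Bellhaven → 07:53 UTC.
Add 7 hours and 40 minutes leg 2 → 15:33 UTC.
Add 1 hour 31 minutes layover in Seoul → 17:04 UTC.
Add 9 hours leg 3 → 02:04 UTC (Jun 9).
Santiago is UTC−4:00, so local arrival = 02:04 − 4:00 = 22:04 on Jun 8.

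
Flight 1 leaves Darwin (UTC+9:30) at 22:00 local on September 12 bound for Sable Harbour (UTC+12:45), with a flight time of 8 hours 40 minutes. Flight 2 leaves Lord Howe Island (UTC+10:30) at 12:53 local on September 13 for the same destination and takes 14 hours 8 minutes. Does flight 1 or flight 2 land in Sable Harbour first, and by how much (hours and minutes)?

Flight 1 in UTC: 22:00 − 9:30 = 12:30 on Sep 12.
+8 hours 40 minutes → arrive 21:10 UTC on Sep 12.
Flight 2 in UTC: 12:53 − 10:30 = 02:23 on Sep 13.
+14 hours 8 minutes → arrive 16:31 UTC on Sep 13.
Flight 1 lands earlier by 19 hours 21 minutes.

the first, by 19 hours 21 minutes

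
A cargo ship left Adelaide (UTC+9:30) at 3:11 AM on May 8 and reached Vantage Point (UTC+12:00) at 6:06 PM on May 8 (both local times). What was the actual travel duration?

12 hours 25 minutes

Vantage Point is 2:30 ahead of Adelaide.
Clock-face elapsed time (ignoring zones) is 14 hours 55 minutes.
Actual elapsed = 14 hours 55 minutes − 2:30 = 12 hours 25 minutes.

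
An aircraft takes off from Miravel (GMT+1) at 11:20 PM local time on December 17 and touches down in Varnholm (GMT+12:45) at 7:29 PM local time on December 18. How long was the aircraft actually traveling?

8 hours 24 minutes

Varnholm is 11:45 ahead of Miravel.
Clock-face elapsed time (ignoring zones) is 20 hours 9 minutes.
Actual elapsed = 20 hours 9 minutes − 11:45 = 8 hours 24 minutes.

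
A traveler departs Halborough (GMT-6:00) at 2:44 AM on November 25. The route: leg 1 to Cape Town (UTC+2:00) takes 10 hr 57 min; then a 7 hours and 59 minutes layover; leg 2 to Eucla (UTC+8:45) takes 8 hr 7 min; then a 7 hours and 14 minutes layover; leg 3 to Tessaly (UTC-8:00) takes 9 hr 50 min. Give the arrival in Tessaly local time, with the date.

Convert departure to UTC: 2:44 AM + 6:00 = 8:44 AM UTC on Nov 25.
Add 10 hours 57 minutes leg 1 → 7:41 PM UTC.
Add 7 hours 59 minutes layover in Cape Town → 3:40 AM UTC (Nov 26).
Add 8 hours and 7 minutes leg 2 → 11:47 AM UTC.
Add 7 hours 14 minutes layover in Eucla → 7:01 PM UTC.
Add 9 hours 50 minutes leg 3 → 4:51 AM UTC (Nov 27).
Tessaly is UTC−8:00, so local arrival = 4:51 AM − 8:00 = 8:51 PM on Nov 26.

8:51 PM on November 26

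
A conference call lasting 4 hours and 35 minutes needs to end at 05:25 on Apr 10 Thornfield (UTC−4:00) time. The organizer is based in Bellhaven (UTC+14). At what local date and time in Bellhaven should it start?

Target end time in UTC: 05:25 + 4:00 = 09:25 on Apr 10.
Subtract 4 hours 35 minutes → start 04:50 UTC on Apr 10.
Bellhaven is UTC+14:00: 04:50 + 14:00 = 18:50 on Apr 10.

18:50 on Apr 10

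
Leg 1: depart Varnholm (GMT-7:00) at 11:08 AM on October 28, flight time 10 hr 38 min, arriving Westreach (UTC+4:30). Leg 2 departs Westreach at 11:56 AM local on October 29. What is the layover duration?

Convert departure to UTC: 11:08 AM + 7:00 = 6:08 PM UTC on Oct 28.
Add 10 hours 38 minutes flight time → 4:46 AM UTC (Oct 29).
Westreach is UTC+4:30, so local arrival = 4:46 AM + 4:30 = 9:16 AM on Oct 29.
Layover = 11:56 AM − 9:16 AM = 2 hours 40 minutes.

2 hours 40 minutes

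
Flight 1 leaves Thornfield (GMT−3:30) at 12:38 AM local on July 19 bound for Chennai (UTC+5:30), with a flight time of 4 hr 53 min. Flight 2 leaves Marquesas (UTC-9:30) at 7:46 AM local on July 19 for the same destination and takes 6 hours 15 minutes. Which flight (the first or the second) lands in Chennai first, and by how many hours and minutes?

the first, by 14 hours 30 minutes

Flight 1 in UTC: 12:38 AM + 3:30 = 4:08 AM on Jul 19.
+4 hours 53 minutes → arrive 9:01 AM UTC on Jul 19.
Flight 2 in UTC: 7:46 AM + 9:30 = 5:16 PM on Jul 19.
+6 hours 15 minutes → arrive 11:31 PM UTC on Jul 19.
Flight 1 lands earlier by 14 hours 30 minutes.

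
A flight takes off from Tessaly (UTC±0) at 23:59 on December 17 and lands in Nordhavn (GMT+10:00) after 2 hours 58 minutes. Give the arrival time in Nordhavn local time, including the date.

Tessaly is at UTC+0, so departure is already 23:59 UTC on Dec 17.
Add 2 hours 58 minutes travel time → 02:57 UTC (Dec 18).
Nordhavn is UTC+10:00, so local arrival = 02:57 + 10:00 = 12:57 on Dec 18.

12:57 on Dec 18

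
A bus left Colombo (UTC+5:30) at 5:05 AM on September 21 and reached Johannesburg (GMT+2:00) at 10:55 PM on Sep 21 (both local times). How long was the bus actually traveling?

21 hours 20 minutes

Departure in UTC: 5:05 AM − 5:30 = 11:35 PM on Sep 20.
Arrival in UTC: 10:55 PM − 2:00 = 8:55 PM on Sep 21.
Elapsed = 8:55 PM − 11:35 PM (+1 day) = 21 hours 20 minutes.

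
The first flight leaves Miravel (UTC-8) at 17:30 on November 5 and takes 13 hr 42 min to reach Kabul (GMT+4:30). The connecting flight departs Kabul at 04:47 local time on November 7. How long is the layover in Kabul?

Convert departure to UTC: 17:30 + 8:00 = 01:30 UTC on Nov 6.
Add 13 hours and 42 minutes flight time → 15:12 UTC.
Kabul is UTC+4:30, so local arrival = 15:12 + 4:30 = 19:42 on Nov 6.
Layover = 04:47 − 19:42 (+1 day) = 9 hours 5 minutes.

9 hours 5 minutes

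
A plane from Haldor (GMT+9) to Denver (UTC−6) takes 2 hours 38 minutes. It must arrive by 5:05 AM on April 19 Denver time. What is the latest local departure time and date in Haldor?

5:27 PM on April 19

Target arrival in UTC: 5:05 AM + 6:00 = 11:05 AM on Apr 19.
Subtract 2 hours 38 minutes → departure 8:27 AM UTC on Apr 19.
Haldor is UTC+9:00: 8:27 AM + 9:00 = 5:27 PM on Apr 19.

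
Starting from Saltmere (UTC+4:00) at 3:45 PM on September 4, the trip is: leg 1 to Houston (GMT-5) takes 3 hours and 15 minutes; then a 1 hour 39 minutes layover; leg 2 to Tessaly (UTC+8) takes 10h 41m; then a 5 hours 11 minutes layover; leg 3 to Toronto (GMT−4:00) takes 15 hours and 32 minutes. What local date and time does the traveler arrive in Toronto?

Convert departure to UTC: 3:45 PM − 4:00 = 11:45 AM UTC on Sep 4.
Add 3 hours 15 minutes leg 1 → 3:00 PM UTC.
Add 1 hour 39 minutes layover in Houston → 4:39 PM UTC.
Add 10 hours and 41 minutes leg 2 → 3:20 AM UTC (Sep 5).
Add 5 hours 11 minutes layover in Tessaly → 8:31 AM UTC.
Add 15 hours and 32 minutes leg 3 → 12:03 AM UTC (Sep 6).
Toronto is UTC−4:00, so local arrival = 12:03 AM − 4:00 = 8:03 PM on Sep 5.

8:03 PM on September 5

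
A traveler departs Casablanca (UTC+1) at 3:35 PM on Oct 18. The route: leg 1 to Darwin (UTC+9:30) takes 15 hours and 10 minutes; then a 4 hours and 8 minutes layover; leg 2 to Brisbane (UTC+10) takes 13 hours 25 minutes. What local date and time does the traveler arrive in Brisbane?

9:18 AM on October 20

Convert departure to UTC: 3:35 PM − 1:00 = 2:35 PM UTC on Oct 18.
Add 15 hours 10 minutes leg 1 → 5:45 AM UTC (Oct 19).
Add 4 hours and 8 minutes layover in Darwin → 9:53 AM UTC.
Add 13 hours and 25 minutes leg 2 → 11:18 PM UTC.
Brisbane is UTC+10:00, so local arrival = 11:18 PM + 10:00 = 9:18 AM on Oct 20.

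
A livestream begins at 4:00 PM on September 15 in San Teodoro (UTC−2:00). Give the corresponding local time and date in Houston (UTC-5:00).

In UTC: 4:00 PM + 2:00 = 6:00 PM on Sep 15.
Houston is UTC−5:00: 6:00 PM − 5:00 = 1:00 PM on Sep 15.

1:00 PM on Sep 15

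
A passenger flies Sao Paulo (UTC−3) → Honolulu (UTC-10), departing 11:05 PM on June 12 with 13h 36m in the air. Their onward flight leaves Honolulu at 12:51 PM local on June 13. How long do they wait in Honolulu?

7 hours 10 minutes

Convert departure to UTC: 11:05 PM + 3:00 = 2:05 AM UTC on Jun 13.
Add 13 hours 36 minutes flight time → 3:41 PM UTC.
Honolulu is UTC−10:00, so local arrival = 3:41 PM − 10:00 = 5:41 AM on Jun 13.
Layover = 12:51 PM − 5:41 AM = 7 hours 10 minutes.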